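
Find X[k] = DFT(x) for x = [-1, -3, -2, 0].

X[k] = Σ(n=0 to 3) x[n] · ω_4^(nk)
where ω_4 = e^(-2πi/4)

Computing each X[k]:
X[0] = -6
X[1] = 1+3i
X[2] = 0
X[3] = 1-3i

X = [-6, 1+3i, 0, 1-3i]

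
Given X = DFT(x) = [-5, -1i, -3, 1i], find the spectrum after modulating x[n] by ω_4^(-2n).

Modulation property: DFT(ω_4^(-2n)·x[n]) = X[(k-2) mod 4], so circularly shift X by 2 positions.

X[k-2] = [-3, 1i, -5, -1i]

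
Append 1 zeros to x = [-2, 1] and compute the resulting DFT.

Original 2-point DFT: [-1, -3]
Zero-padded 3-point DFT provides frequency interpolation.

DFT_3([x, 0, ...]) = [-1, -2.5000-0.8660i, -2.5000+0.8660i]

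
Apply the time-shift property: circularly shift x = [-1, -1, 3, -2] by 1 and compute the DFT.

Time shift by 1: X_shifted[k] = ω_4^(1k) · X[k]
Shifted x = [-2, -1, -1, 3]

DFT(x[n-1]) = [-1, -1+4i, -5, -1-4i]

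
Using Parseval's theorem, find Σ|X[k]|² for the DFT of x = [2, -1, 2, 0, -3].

Parseval: Σ|x[n]|² = (1/N)Σ|X[k]|², so Σ|X[k]|² = N·Σ|x[n]|² = 5·18.0000

Σ|X[k]|² = N·Σ|x[n]|² = 5·18.0000 = 90.0000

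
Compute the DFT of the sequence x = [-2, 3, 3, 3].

X[k] = Σ(n=0 to 3) x[n] · ω_4^(nk)
where ω_4 = e^(-2πi/4)

Computing each X[k]:
X[0] = 7
X[1] = -5
X[2] = -5
X[3] = -5

X = [7, -5, -5, -5]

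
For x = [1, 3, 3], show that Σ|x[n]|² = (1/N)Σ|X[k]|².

Time domain:
Σ|x[n]|² = |1|² + |3|² + |3|² = 19.0000

Frequency domain:
(1/3)Σ|X[k]|² = (1/3)(|7|² + |-2|² + |-2|²) = (1/3)·57.0000 = 19.0000

Both sides agree, confirming Parseval's theorem.

Σ|x[n]|² = (1/N)Σ|X[k]|² = 19.0000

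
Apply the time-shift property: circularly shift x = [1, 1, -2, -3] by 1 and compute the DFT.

Time shift by 1: X_shifted[k] = ω_4^(1k) · X[k]
Shifted x = [-3, 1, 1, -2]

DFT(x[n-1]) = [-3, -4-3i, -1, -4+3i]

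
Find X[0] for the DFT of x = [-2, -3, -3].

X[0] = Σ(n=0 to 2) x[n] · ω_3^0 = Σ x[n]
= (-2) + (-3) + (-3)

X[0] = -8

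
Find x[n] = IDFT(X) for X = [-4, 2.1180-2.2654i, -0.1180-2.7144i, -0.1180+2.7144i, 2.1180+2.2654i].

x[n] = (1/5) Σ(k=0 to 4) X[k] · e^(2πikn/5)

Computing each x[n]:
x[0] = 0
x[1] = 1
x[2] = -2
x[3] = -1
x[4] = -2

x = [0, 1, -2, -1, -2]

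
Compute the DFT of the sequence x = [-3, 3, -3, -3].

X[k] = Σ(n=0 to 3) x[n] · ω_4^(nk)
where ω_4 = e^(-2πi/4)

Computing each X[k]:
X[0] = -6
X[1] = -6i
X[2] = -6
X[3] = 6i

X = [-6, -6i, -6, 6i]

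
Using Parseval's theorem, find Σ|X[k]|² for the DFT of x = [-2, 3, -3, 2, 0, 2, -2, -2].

Parseval: Σ|x[n]|² = (1/N)Σ|X[k]|², so Σ|X[k]|² = N·Σ|x[n]|² = 8·38.0000

Σ|X[k]|² = N·Σ|x[n]|² = 8·38.0000 = 304.0000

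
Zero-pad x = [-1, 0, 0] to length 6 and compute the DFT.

Original 3-point DFT: [-1, -1, -1]
Zero-padded 6-point DFT provides frequency interpolation.

DFT_6([x, 0, ...]) = [-1, -1, -1, -1, -1, -1]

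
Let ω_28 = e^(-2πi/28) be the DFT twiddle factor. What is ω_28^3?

ω_28^3 = e^(-2πi·3/28)
= cos(-2π·3/28) + i·sin(-2π·3/28)
= cos(-6π/28) + i·sin(-6π/28)

ω_28^3 = cos(-6π/28) + i·sin(-6π/28) = 0.7818-0.6235i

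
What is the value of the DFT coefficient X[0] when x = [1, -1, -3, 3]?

X[0] = Σ(n=0 to 3) x[n] · ω_4^0 = Σ x[n]
= (1) + (-1) + (-3) + (3)

X[0] = 0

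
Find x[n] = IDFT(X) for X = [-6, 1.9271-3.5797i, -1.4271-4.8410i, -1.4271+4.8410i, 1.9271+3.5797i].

x[n] = (1/5) Σ(k=0 to 4) X[k] · e^(2πikn/5)

Computing each x[n]:
x[0] = -1
x[1] = 2
x[2] = -3
x[3] = -1
x[4] = -3

x = [-1, 2, -3, -1, -3]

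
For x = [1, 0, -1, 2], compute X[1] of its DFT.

X[1] = Σ(n=0 to 3) x[n] · ω_4^(1n) where ω_4 = e^(-2πi/4)
= (1)·ω_4^0 + (0)·ω_4^1 + (-1)·ω_4^2 + (2)·ω_4^3

X[1] = 2+2i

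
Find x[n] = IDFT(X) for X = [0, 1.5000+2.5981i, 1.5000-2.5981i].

x[n] = (1/3) Σ(k=0 to 2) X[k] · e^(2πikn/3)

Computing each x[n]:
x[0] = 1
x[1] = -2
x[2] = 1

x = [1, -2, 1]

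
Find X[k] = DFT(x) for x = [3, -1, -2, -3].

X[k] = Σ(n=0 to 3) x[n] · ω_4^(nk)
where ω_4 = e^(-2πi/4)

Computing each X[k]:
X[0] = -3
X[1] = 5-2i
X[2] = 5
X[3] = 5+2i

X = [-3, 5-2i, 5, 5+2i]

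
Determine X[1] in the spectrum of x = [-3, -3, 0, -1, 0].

X[1] = Σ(n=0 to 4) x[n] · ω_5^(1n) where ω_5 = e^(-2πi/5)
= (-3)·ω_5^0 + (-3)·ω_5^1 + (0)·ω_5^2 + (-1)·ω_5^3 + (0)·ω_5^4

X[1] = -3.1180+2.2654i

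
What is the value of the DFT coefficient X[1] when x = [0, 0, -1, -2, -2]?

X[1] = Σ(n=0 to 4) x[n] · ω_5^(1n) where ω_5 = e^(-2πi/5)
= (0)·ω_5^0 + (0)·ω_5^1 + (-1)·ω_5^2 + (-2)·ω_5^3 + (-2)·ω_5^4

X[1] = 1.8090-2.4899i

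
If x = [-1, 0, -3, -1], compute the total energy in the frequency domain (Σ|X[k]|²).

Parseval: Σ|x[n]|² = (1/N)Σ|X[k]|², so Σ|X[k]|² = N·Σ|x[n]|² = 4·11.0000

Σ|X[k]|² = N·Σ|x[n]|² = 4·11.0000 = 44.0000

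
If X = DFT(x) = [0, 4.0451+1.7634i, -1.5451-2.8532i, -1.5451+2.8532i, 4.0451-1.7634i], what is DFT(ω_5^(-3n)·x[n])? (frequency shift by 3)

Modulation property: DFT(ω_5^(-3n)·x[n]) = X[(k-3) mod 5], so circularly shift X by 3 positions.

X[k-3] = [-1.5451-2.8532i, -1.5451+2.8532i, 4.0451-1.7634i, 0, 4.0451+1.7634i]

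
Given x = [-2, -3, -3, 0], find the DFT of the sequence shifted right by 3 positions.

Time shift by 3: X_shifted[k] = ω_4^(3k) · X[k]
Shifted x = [-3, -3, 0, -2]

DFT(x[n-3]) = [-8, -3+1i, 2, -3-1i]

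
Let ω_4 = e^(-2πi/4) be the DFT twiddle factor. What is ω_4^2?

ω_4^2 = e^(-2πi·2/4)
= cos(-2π·2/4) + i·sin(-2π·2/4)
= cos(-4π/4) + i·sin(-4π/4)

ω_4^2 = cos(-4π/4) + i·sin(-4π/4) = -1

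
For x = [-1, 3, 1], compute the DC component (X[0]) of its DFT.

X[0] = Σ(n=0 to 2) x[n] · ω_3^0 = Σ x[n]
= (-1) + (3) + (1)

X[0] = 3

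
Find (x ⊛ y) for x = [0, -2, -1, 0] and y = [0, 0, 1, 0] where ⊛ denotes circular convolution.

(x ⊛ y)[n] = Σ(m=0 to 3) x[m] · y[(n-m) mod 4]

Computing each output sample:
(x ⊛ y)[0] = -1
(x ⊛ y)[1] = 0
(x ⊛ y)[2] = 0
(x ⊛ y)[3] = -2

x ⊛ y = [-1, 0, 0, -2]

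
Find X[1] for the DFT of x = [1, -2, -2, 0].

X[1] = Σ(n=0 to 3) x[n] · ω_4^(1n) where ω_4 = e^(-2πi/4)
= (1)·ω_4^0 + (-2)·ω_4^1 + (-2)·ω_4^2 + (0)·ω_4^3

X[1] = 3+2i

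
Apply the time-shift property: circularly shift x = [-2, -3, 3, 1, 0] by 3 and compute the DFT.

Time shift by 3: X_shifted[k] = ω_5^(3k) · X[k]
Shifted x = [3, 1, 0, -2, -3]

DFT(x[n-3]) = [-1, 4.0000-4.9798i, 4.0000-0.4490i, 4.0000+0.4490i, 4.0000+4.9798i]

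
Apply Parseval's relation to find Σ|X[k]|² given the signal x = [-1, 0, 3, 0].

Parseval: Σ|x[n]|² = (1/N)Σ|X[k]|², so Σ|X[k]|² = N·Σ|x[n]|² = 4·10.0000

Σ|X[k]|² = N·Σ|x[n]|² = 4·10.0000 = 40.0000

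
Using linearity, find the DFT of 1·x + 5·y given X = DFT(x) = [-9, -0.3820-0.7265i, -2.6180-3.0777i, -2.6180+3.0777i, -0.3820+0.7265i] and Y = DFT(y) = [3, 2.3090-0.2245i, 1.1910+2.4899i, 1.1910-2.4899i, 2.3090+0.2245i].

By linearity: DFT(1x + 5y) = 1·DFT(x) + 5·DFT(y)
= 1·[-9, -0.3820-0.7265i, -2.6180-3.0777i, -2.6180+3.0777i, -0.3820+0.7265i] + 5·[3, 2.3090-0.2245i, 1.1910+2.4899i, 1.1910-2.4899i, 2.3090+0.2245i]

Computing element-wise:
Z[0] = 1·(-9) + 5·(3) = 6
Z[1] = 1·(-0.3820-0.7265i) + 5·(2.3090-0.2245i) = 11.1630-1.8490i
Z[2] = 1·(-2.6180-3.0777i) + 5·(1.1910+2.4899i) = 3.3370+9.3718i
Z[3] = 1·(-2.6180+3.0777i) + 5·(1.1910-2.4899i) = 3.3370-9.3718i
Z[4] = 1·(-0.3820+0.7265i) + 5·(2.3090+0.2245i) = 11.1630+1.8490i

DFT(1x + 5y) = 1·X + 5·Y = [6, 11.1630-1.8490i, 3.3370+9.3718i, 3.3370-9.3718i, 11.1630+1.8490i]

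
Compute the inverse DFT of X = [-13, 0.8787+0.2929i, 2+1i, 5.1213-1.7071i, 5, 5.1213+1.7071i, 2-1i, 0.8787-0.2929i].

x[n] = (1/8) Σ(k=0 to 7) X[k] · e^(2πikn/8)

Computing each x[n]:
x[0] = 1
x[1] = -3
x[2] = -2
x[3] = -1
x[4] = -2
x[5] = -2
x[6] = -1
x[7] = -3

x = [1, -3, -2, -1, -2, -2, -1, -3]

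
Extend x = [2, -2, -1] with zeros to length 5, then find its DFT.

Original 3-point DFT: [-1, 3.5000+0.8660i, 3.5000-0.8660i]
Zero-padded 5-point DFT provides frequency interpolation.

DFT_5([x, 0, ...]) = [-1, 2.1910+2.4899i, 3.3090+0.2245i, 3.3090-0.2245i, 2.1910-2.4899i]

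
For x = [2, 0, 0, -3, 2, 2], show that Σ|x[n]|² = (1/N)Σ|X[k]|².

Time domain:
Σ|x[n]|² = |2|² + |0|² + |0|² + |-3|² + |2|² + |2|² = 21.0000

Frequency domain:
(1/6)Σ|X[k]|² = (1/6)(|3|² + |5.0000+3.4641i|² + |-3|² + |5|² + |-3|² + |5.0000-3.4641i|²) = (1/6)·126.0000 = 21.0000

Both sides agree, confirming Parseval's theorem.

Σ|x[n]|² = (1/N)Σ|X[k]|² = 21.0000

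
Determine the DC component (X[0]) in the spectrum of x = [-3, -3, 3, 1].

X[0] = Σ(n=0 to 3) x[n] · ω_4^0 = Σ x[n]
= (-3) + (-3) + (3) + (1)

X[0] = -2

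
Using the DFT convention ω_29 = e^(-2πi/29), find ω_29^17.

ω_29^17 = e^(-2πi·17/29)
= cos(-2π·17/29) + i·sin(-2π·17/29)
= cos(-34π/29) + i·sin(-34π/29)

ω_29^17 = cos(-34π/29) + i·sin(-34π/29) = -0.8569+0.5156i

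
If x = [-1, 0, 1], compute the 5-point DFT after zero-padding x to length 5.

Original 3-point DFT: [0, -1.5000+0.8660i, -1.5000-0.8660i]
Zero-padded 5-point DFT provides frequency interpolation.

DFT_5([x, 0, ...]) = [0, -1.8090-0.5878i, -0.6910+0.9511i, -0.6910-0.9511i, -1.8090+0.5878i]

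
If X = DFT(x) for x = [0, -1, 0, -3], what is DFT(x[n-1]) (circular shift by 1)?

Time shift by 1: X_shifted[k] = ω_4^(1k) · X[k]
Shifted x = [-3, 0, -1, 0]

DFT(x[n-1]) = [-4, -2, -4, -2]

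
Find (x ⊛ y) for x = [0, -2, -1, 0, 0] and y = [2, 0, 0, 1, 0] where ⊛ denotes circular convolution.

(x ⊛ y)[n] = Σ(m=0 to 4) x[m] · y[(n-m) mod 5]

Computing each output sample:
(x ⊛ y)[0] = -1
(x ⊛ y)[1] = -4
(x ⊛ y)[2] = -2
(x ⊛ y)[3] = 0
(x ⊛ y)[4] = -2

x ⊛ y = [-1, -4, -2, 0, -2]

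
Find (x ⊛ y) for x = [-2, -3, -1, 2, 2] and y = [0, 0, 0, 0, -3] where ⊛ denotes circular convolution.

(x ⊛ y)[n] = Σ(m=0 to 4) x[m] · y[(n-m) mod 5]

Computing each output sample:
(x ⊛ y)[0] = 9
(x ⊛ y)[1] = 3
(x ⊛ y)[2] = -6
(x ⊛ y)[3] = -6
(x ⊛ y)[4] = 6

x ⊛ y = [9, 3, -6, -6, 6]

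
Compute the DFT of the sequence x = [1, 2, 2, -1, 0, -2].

X[k] = Σ(n=0 to 5) x[n] · ω_6^(nk)
where ω_6 = e^(-2πi/6)

Computing each X[k]:
X[0] = 2
X[1] = 1.0000-5.1962i
X[2] = -1.0000-1.7321i
X[3] = 4
X[4] = -1.0000+1.7321i
X[5] = 1.0000+5.1962i

X = [2, 1.0000-5.1962i, -1.0000-1.7321i, 4, -1.0000+1.7321i, 1.0000+5.1962i]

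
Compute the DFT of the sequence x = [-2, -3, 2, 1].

X[k] = Σ(n=0 to 3) x[n] · ω_4^(nk)
where ω_4 = e^(-2πi/4)

Computing each X[k]:
X[0] = -2
X[1] = -4+4i
X[2] = 2
X[3] = -4-4i

X = [-2, -4+4i, 2, -4-4i]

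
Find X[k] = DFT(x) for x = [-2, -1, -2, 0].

X[k] = Σ(n=0 to 3) x[n] · ω_4^(nk)
where ω_4 = e^(-2πi/4)

Computing each X[k]:
X[0] = -5
X[1] = 1i
X[2] = -3
X[3] = -1i

X = [-5, 1i, -3, -1i]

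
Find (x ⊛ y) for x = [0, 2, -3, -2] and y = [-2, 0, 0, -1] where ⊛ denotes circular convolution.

(x ⊛ y)[n] = Σ(m=0 to 3) x[m] · y[(n-m) mod 4]

Computing each output sample:
(x ⊛ y)[0] = -2
(x ⊛ y)[1] = -1
(x ⊛ y)[2] = 8
(x ⊛ y)[3] = 4

x ⊛ y = [-2, -1, 8, 4]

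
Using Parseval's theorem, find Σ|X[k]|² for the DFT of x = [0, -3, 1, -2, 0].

Parseval: Σ|x[n]|² = (1/N)Σ|X[k]|², so Σ|X[k]|² = N·Σ|x[n]|² = 5·14.0000

Σ|X[k]|² = N·Σ|x[n]|² = 5·14.0000 = 70.0000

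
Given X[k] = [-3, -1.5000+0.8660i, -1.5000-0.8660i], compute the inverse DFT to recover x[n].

x[n] = (1/3) Σ(k=0 to 2) X[k] · e^(2πikn/3)

Computing each x[n]:
x[0] = -2
x[1] = -1
x[2] = 0

x = [-2, -1, 0]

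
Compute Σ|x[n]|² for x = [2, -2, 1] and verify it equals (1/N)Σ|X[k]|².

Time domain:
Σ|x[n]|² = |2|² + |-2|² + |1|² = 9.0000

Frequency domain:
(1/3)Σ|X[k]|² = (1/3)(|1|² + |2.5000+2.5981i|² + |2.5000-2.5981i|²) = (1/3)·27.0000 = 9.0000

Both sides agree, confirming Parseval's theorem.

Σ|x[n]|² = (1/N)Σ|X[k]|² = 9.0000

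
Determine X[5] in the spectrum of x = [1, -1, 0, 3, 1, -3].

X[5] = Σ(n=0 to 5) x[n] · ω_6^(5n) where ω_6 = e^(-2πi/6)
= (1)·ω_6^0 + (-1)·ω_6^5 + (0)·ω_6^10 + (3)·ω_6^15 + (1)·ω_6^20 + (-3)·ω_6^25

X[5] = -4.5000+0.8660i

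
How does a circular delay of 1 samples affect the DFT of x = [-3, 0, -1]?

Time shift by 1: X_shifted[k] = ω_3^(1k) · X[k]
Shifted x = [-1, -3, 0]

DFT(x[n-1]) = [-4, 0.5000+2.5981i, 0.5000-2.5981i]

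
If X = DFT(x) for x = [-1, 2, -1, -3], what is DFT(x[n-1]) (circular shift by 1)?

Time shift by 1: X_shifted[k] = ω_4^(1k) · X[k]
Shifted x = [-3, -1, 2, -1]

DFT(x[n-1]) = [-3, -5, 1, -5]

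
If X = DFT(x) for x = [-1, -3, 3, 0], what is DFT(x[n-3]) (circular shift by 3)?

Time shift by 3: X_shifted[k] = ω_4^(3k) · X[k]
Shifted x = [-3, 3, 0, -1]

DFT(x[n-3]) = [-1, -3-4i, -5, -3+4i]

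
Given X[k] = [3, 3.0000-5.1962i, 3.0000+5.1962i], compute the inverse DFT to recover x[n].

x[n] = (1/3) Σ(k=0 to 2) X[k] · e^(2πikn/3)

Computing each x[n]:
x[0] = 3
x[1] = 3
x[2] = -3

x = [3, 3, -3]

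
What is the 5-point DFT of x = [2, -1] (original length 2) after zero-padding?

Original 2-point DFT: [1, 3]
Zero-padded 5-point DFT provides frequency interpolation.

DFT_5([x, 0, ...]) = [1, 1.6910+0.9511i, 2.8090+0.5878i, 2.8090-0.5878i, 1.6910-0.9511i]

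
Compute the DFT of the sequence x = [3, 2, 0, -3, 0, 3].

X[k] = Σ(n=0 to 5) x[n] · ω_6^(nk)
where ω_6 = e^(-2πi/6)

Computing each X[k]:
X[0] = 5
X[1] = 8.5000+0.8660i
X[2] = -2.5000+0.8660i
X[3] = 1
X[4] = -2.5000-0.8660i
X[5] = 8.5000-0.8660i

X = [5, 8.5000+0.8660i, -2.5000+0.8660i, 1, -2.5000-0.8660i, 8.5000-0.8660i]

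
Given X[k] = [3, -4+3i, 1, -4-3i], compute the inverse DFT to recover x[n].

x[n] = (1/4) Σ(k=0 to 3) X[k] · e^(2πikn/4)

Computing each x[n]:
x[0] = -1
x[1] = -1
x[2] = 3
x[3] = 2

x = [-1, -1, 3, 2]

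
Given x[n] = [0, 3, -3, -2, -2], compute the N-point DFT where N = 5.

X[k] = Σ(n=0 to 4) x[n] · ω_5^(nk)
where ω_5 = e^(-2πi/5)

Computing each X[k]:
X[0] = -4
X[1] = 4.3541-4.1675i
X[2] = -2.3541-3.8900i
X[3] = -2.3541+3.8900i
X[4] = 4.3541+4.1675i

X = [-4, 4.3541-4.1675i, -2.3541-3.8900i, -2.3541+3.8900i, 4.3541+4.1675i]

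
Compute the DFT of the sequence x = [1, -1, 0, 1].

X[k] = Σ(n=0 to 3) x[n] · ω_4^(nk)
where ω_4 = e^(-2πi/4)

Computing each X[k]:
X[0] = 1
X[1] = 1+2i
X[2] = 1
X[3] = 1-2i

X = [1, 1+2i, 1, 1-2i]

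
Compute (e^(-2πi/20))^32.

Since ω_20^20 = 1, powers reduce modulo 20.
32 mod 20 = 12
So ω_20^32 = ω_20^12 = e^(-2πi·12/20)

ω_20^32 = ω_20^12 = -0.8090+0.5878i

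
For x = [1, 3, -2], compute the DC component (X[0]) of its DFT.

X[0] = Σ(n=0 to 2) x[n] · ω_3^0 = Σ x[n]
= (1) + (3) + (-2)

X[0] = 2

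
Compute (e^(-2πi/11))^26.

Since ω_11^11 = 1, powers reduce modulo 11.
26 mod 11 = 4
So ω_11^26 = ω_11^4 = e^(-2πi·4/11)

ω_11^26 = ω_11^4 = -0.6549-0.7557i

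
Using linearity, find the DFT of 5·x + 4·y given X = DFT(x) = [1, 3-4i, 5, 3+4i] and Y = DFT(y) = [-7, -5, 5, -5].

By linearity: DFT(5x + 4y) = 5·DFT(x) + 4·DFT(y)
= 5·[1, 3-4i, 5, 3+4i] + 4·[-7, -5, 5, -5]

Computing element-wise:
Z[0] = 5·(1) + 4·(-7) = -23
Z[1] = 5·(3-4i) + 4·(-5) = -5-20i
Z[2] = 5·(5) + 4·(5) = 45
Z[3] = 5·(3+4i) + 4·(-5) = -5+20i

DFT(5x + 4y) = 5·X + 4·Y = [-23, -5-20i, 45, -5+20i]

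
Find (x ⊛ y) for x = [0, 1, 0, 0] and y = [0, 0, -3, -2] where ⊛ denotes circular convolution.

(x ⊛ y)[n] = Σ(m=0 to 3) x[m] · y[(n-m) mod 4]

Computing each output sample:
(x ⊛ y)[0] = -2
(x ⊛ y)[1] = 0
(x ⊛ y)[2] = 0
(x ⊛ y)[3] = -3

x ⊛ y = [-2, 0, 0, -3]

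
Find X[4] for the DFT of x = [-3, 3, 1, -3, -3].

X[4] = Σ(n=0 to 4) x[n] · ω_5^(4n) where ω_5 = e^(-2πi/5)
= (-3)·ω_5^0 + (3)·ω_5^4 + (1)·ω_5^8 + (-3)·ω_5^12 + (-3)·ω_5^16

X[4] = -1.3820+8.0575i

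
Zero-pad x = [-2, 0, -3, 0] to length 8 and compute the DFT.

Original 4-point DFT: [-5, 1, -5, 1]
Zero-padded 8-point DFT provides frequency interpolation.

DFT_8([x, 0, ...]) = [-5, -2+3i, 1, -2-3i, -5, -2+3i, 1, -2-3i]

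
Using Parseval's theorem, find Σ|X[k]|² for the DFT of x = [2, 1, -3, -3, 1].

Parseval: Σ|x[n]|² = (1/N)Σ|X[k]|², so Σ|X[k]|² = N·Σ|x[n]|² = 5·24.0000

Σ|X[k]|² = N·Σ|x[n]|² = 5·24.0000 = 120.0000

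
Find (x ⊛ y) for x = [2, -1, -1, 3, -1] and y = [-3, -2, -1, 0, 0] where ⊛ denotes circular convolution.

(x ⊛ y)[n] = Σ(m=0 to 4) x[m] · y[(n-m) mod 5]

Computing each output sample:
(x ⊛ y)[0] = -7
(x ⊛ y)[1] = 0
(x ⊛ y)[2] = 3
(x ⊛ y)[3] = -6
(x ⊛ y)[4] = -2

x ⊛ y = [-7, 0, 3, -6, -2]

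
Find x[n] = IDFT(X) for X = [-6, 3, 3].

x[n] = (1/3) Σ(k=0 to 2) X[k] · e^(2πikn/3)

Computing each x[n]:
x[0] = 0
x[1] = -3
x[2] = -3

x = [0, -3, -3]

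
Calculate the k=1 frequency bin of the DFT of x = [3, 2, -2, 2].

X[1] = Σ(n=0 to 3) x[n] · ω_4^(1n) where ω_4 = e^(-2πi/4)
= (3)·ω_4^0 + (2)·ω_4^1 + (-2)·ω_4^2 + (2)·ω_4^3

X[1] = 5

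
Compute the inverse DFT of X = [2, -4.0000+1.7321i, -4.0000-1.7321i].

x[n] = (1/3) Σ(k=0 to 2) X[k] · e^(2πikn/3)

Computing each x[n]:
x[0] = -2
x[1] = 1
x[2] = 3

x = [-2, 1, 3]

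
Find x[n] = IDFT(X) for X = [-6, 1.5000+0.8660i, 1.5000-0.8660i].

x[n] = (1/3) Σ(k=0 to 2) X[k] · e^(2πikn/3)

Computing each x[n]:
x[0] = -1
x[1] = -3
x[2] = -2

x = [-1, -3, -2]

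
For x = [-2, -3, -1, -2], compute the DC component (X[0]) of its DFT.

X[0] = Σ(n=0 to 3) x[n] · ω_4^0 = Σ x[n]
= (-2) + (-3) + (-1) + (-2)

X[0] = -8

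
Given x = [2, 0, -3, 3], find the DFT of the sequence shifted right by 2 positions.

Time shift by 2: X_shifted[k] = ω_4^(2k) · X[k]
Shifted x = [-3, 3, 2, 0]

DFT(x[n-2]) = [2, -5-3i, -4, -5+3i]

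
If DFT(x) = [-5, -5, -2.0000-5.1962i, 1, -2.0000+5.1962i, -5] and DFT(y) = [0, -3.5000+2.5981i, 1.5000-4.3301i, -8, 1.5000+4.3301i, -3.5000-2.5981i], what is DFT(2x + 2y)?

By linearity: DFT(2x + 2y) = 2·DFT(x) + 2·DFT(y)
= 2·[-5, -5, -2.0000-5.1962i, 1, -2.0000+5.1962i, -5] + 2·[0, -3.5000+2.5981i, 1.5000-4.3301i, -8, 1.5000+4.3301i, -3.5000-2.5981i]

Computing element-wise:
Z[0] = 2·(-5) + 2·(0) = -10
Z[1] = 2·(-5) + 2·(-3.5000+2.5981i) = -17.0000+5.1962i
Z[2] = 2·(-2.0000-5.1962i) + 2·(1.5000-4.3301i) = -1.0000-19.0526i
Z[3] = 2·(1) + 2·(-8) = -14
Z[4] = 2·(-2.0000+5.1962i) + 2·(1.5000+4.3301i) = -1.0000+19.0526i
Z[5] = 2·(-5) + 2·(-3.5000-2.5981i) = -17.0000-5.1962i

DFT(2x + 2y) = 2·X + 2·Y = [-10, -17.0000+5.1962i, -1.0000-19.0526i, -14, -1.0000+19.0526i, -17.0000-5.1962i]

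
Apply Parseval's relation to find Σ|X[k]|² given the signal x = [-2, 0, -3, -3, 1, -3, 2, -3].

Parseval: Σ|x[n]|² = (1/N)Σ|X[k]|², so Σ|X[k]|² = N·Σ|x[n]|² = 8·45.0000

Σ|X[k]|² = N·Σ|x[n]|² = 8·45.0000 = 360.0000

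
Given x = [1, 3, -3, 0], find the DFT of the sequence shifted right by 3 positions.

Time shift by 3: X_shifted[k] = ω_4^(3k) · X[k]
Shifted x = [3, -3, 0, 1]

DFT(x[n-3]) = [1, 3+4i, 5, 3-4i]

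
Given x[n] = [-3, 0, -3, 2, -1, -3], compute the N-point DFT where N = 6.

X[k] = Σ(n=0 to 5) x[n] · ω_6^(nk)
where ω_6 = e^(-2πi/6)

Computing each X[k]:
X[0] = -8
X[1] = -4.5000-0.8660i
X[2] = 2.5000-4.3301i
X[3] = -6
X[4] = 2.5000+4.3301i
X[5] = -4.5000+0.8660i

X = [-8, -4.5000-0.8660i, 2.5000-4.3301i, -6, 2.5000+4.3301i, -4.5000+0.8660i]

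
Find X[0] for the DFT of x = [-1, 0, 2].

X[0] = Σ(n=0 to 2) x[n] · ω_3^0 = Σ x[n]
= (-1) + (0) + (2)

X[0] = 1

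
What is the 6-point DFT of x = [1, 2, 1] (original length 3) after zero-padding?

Original 3-point DFT: [4, -0.5000-0.8660i, -0.5000+0.8660i]
Zero-padded 6-point DFT provides frequency interpolation.

DFT_6([x, 0, ...]) = [4, 1.5000-2.5981i, -0.5000-0.8660i, 0, -0.5000+0.8660i, 1.5000+2.5981i]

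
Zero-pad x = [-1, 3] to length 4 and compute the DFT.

Original 2-point DFT: [2, -4]
Zero-padded 4-point DFT provides frequency interpolation.

DFT_4([x, 0, ...]) = [2, -1-3i, -4, -1+3i]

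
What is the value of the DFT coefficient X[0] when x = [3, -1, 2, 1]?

X[0] = Σ(n=0 to 3) x[n] · ω_4^0 = Σ x[n]
= (3) + (-1) + (2) + (1)

X[0] = 5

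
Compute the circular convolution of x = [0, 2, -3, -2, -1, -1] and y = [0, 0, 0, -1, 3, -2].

(x ⊛ y)[n] = Σ(m=0 to 5) x[m] · y[(n-m) mod 6]

Computing each output sample:
(x ⊛ y)[0] = -11
(x ⊛ y)[1] = 1
(x ⊛ y)[2] = 2
(x ⊛ y)[3] = -1
(x ⊛ y)[4] = 0
(x ⊛ y)[5] = 9

x ⊛ y = [-11, 1, 2, -1, 0, 9]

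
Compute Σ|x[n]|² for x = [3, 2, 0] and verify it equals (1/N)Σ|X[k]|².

Time domain:
Σ|x[n]|² = |3|² + |2|² + |0|² = 13.0000

Frequency domain:
(1/3)Σ|X[k]|² = (1/3)(|5|² + |2.0000-1.7321i|² + |2.0000+1.7321i|²) = (1/3)·39.0000 = 13.0000

Both sides agree, confirming Parseval's theorem.

Σ|x[n]|² = (1/N)Σ|X[k]|² = 13.0000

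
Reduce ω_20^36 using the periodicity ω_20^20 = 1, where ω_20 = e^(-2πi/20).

Since ω_20^20 = 1, powers reduce modulo 20.
36 mod 20 = 16
So ω_20^36 = ω_20^16 = e^(-2πi·16/20)

ω_20^36 = ω_20^16 = 0.3090+0.9511i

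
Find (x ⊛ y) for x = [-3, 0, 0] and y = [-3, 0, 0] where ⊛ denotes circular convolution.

(x ⊛ y)[n] = Σ(m=0 to 2) x[m] · y[(n-m) mod 3]

Computing each output sample:
(x ⊛ y)[0] = 9
(x ⊛ y)[1] = 0
(x ⊛ y)[2] = 0

x ⊛ y = [9, 0, 0]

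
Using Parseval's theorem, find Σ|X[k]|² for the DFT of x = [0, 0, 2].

Parseval: Σ|x[n]|² = (1/N)Σ|X[k]|², so Σ|X[k]|² = N·Σ|x[n]|² = 3·4.0000

Σ|X[k]|² = N·Σ|x[n]|² = 3·4.0000 = 12.0000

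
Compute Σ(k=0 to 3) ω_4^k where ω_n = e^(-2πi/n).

Sum of all nth roots of unity equals 0 for n > 1 (geometric series with r ≠ 1).

0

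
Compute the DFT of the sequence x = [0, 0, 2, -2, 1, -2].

X[k] = Σ(n=0 to 5) x[n] · ω_6^(nk)
where ω_6 = e^(-2πi/6)

Computing each X[k]:
X[0] = -1
X[1] = -0.5000-2.5981i
X[2] = -2.5000-0.8660i
X[3] = 7
X[4] = -2.5000+0.8660i
X[5] = -0.5000+2.5981i

X = [-1, -0.5000-2.5981i, -2.5000-0.8660i, 7, -2.5000+0.8660i, -0.5000+2.5981i]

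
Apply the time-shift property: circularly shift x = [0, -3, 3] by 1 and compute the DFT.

Time shift by 1: X_shifted[k] = ω_3^(1k) · X[k]
Shifted x = [3, 0, -3]

DFT(x[n-1]) = [0, 4.5000-2.5981i, 4.5000+2.5981i]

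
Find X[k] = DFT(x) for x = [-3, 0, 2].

X[k] = Σ(n=0 to 2) x[n] · ω_3^(nk)
where ω_3 = e^(-2πi/3)

Computing each X[k]:
X[0] = -1
X[1] = -4.0000+1.7321i
X[2] = -4.0000-1.7321i

X = [-1, -4.0000+1.7321i, -4.0000-1.7321i]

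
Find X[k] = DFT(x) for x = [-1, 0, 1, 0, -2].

X[k] = Σ(n=0 to 4) x[n] · ω_5^(nk)
where ω_5 = e^(-2πi/5)

Computing each X[k]:
X[0] = -2
X[1] = -2.4271-2.4899i
X[2] = 0.9271-0.2245i
X[3] = 0.9271+0.2245i
X[4] = -2.4271+2.4899i

X = [-2, -2.4271-2.4899i, 0.9271-0.2245i, 0.9271+0.2245i, -2.4271+2.4899i]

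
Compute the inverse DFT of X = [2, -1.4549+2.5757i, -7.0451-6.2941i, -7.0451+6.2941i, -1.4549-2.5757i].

x[n] = (1/5) Σ(k=0 to 4) X[k] · e^(2πikn/5)

Computing each x[n]:
x[0] = -3
x[1] = 3
x[2] = -3
x[3] = 3
x[4] = 2

x = [-3, 3, -3, 3, 2]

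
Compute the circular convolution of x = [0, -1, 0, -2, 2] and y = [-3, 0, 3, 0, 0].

(x ⊛ y)[n] = Σ(m=0 to 4) x[m] · y[(n-m) mod 5]

Computing each output sample:
(x ⊛ y)[0] = -6
(x ⊛ y)[1] = 9
(x ⊛ y)[2] = 0
(x ⊛ y)[3] = 3
(x ⊛ y)[4] = -6

x ⊛ y = [-6, 9, 0, 3, -6]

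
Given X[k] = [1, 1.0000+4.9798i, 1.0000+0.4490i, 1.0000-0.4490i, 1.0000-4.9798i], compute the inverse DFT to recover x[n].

x[n] = (1/5) Σ(k=0 to 4) X[k] · e^(2πikn/5)

Computing each x[n]:
x[0] = 1
x[1] = -2
x[2] = -1
x[3] = 1
x[4] = 2

x = [1, -2, -1, 1, 2]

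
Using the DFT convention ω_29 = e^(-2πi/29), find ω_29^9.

ω_29^9 = e^(-2πi·9/29)
= cos(-2π·9/29) + i·sin(-2π·9/29)
= cos(-18π/29) + i·sin(-18π/29)

ω_29^9 = cos(-18π/29) + i·sin(-18π/29) = -0.3701-0.9290i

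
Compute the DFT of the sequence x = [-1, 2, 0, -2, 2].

X[k] = Σ(n=0 to 4) x[n] · ω_5^(nk)
where ω_5 = e^(-2πi/5)

Computing each X[k]:
X[0] = 1
X[1] = 1.8541-1.1756i
X[2] = -4.8541+1.9021i
X[3] = -4.8541-1.9021i
X[4] = 1.8541+1.1756i

X = [1, 1.8541-1.1756i, -4.8541+1.9021i, -4.8541-1.9021i, 1.8541+1.1756i]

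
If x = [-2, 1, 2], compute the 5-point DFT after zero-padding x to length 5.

Original 3-point DFT: [1, -3.5000+0.8660i, -3.5000-0.8660i]
Zero-padded 5-point DFT provides frequency interpolation.

DFT_5([x, 0, ...]) = [1, -3.3090-2.1266i, -2.1910+1.3143i, -2.1910-1.3143i, -3.3090+2.1266i]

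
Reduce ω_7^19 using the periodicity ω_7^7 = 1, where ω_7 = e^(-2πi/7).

Since ω_7^7 = 1, powers reduce modulo 7.
19 mod 7 = 5
So ω_7^19 = ω_7^5 = e^(-2πi·5/7)

ω_7^19 = ω_7^5 = -0.2225+0.9749i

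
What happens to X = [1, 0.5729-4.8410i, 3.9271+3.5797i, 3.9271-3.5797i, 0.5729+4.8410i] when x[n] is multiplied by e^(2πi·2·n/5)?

Modulation property: DFT(ω_5^(-2n)·x[n]) = X[(k-2) mod 5], so circularly shift X by 2 positions.

X[k-2] = [3.9271-3.5797i, 0.5729+4.8410i, 1, 0.5729-4.8410i, 3.9271+3.5797i]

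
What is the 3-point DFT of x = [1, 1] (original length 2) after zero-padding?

Original 2-point DFT: [2, 0]
Zero-padded 3-point DFT provides frequency interpolation.

DFT_3([x, 0, ...]) = [2, 0.5000-0.8660i, 0.5000+0.8660i]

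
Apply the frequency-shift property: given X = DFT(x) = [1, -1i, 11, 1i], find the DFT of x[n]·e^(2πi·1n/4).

Modulation property: DFT(ω_4^(-1n)·x[n]) = X[(k-1) mod 4], so circularly shift X by 1 positions.

X[k-1] = [1i, 1, -1i, 11]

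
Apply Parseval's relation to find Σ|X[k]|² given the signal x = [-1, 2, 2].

Parseval: Σ|x[n]|² = (1/N)Σ|X[k]|², so Σ|X[k]|² = N·Σ|x[n]|² = 3·9.0000

Σ|X[k]|² = N·Σ|x[n]|² = 3·9.0000 = 27.0000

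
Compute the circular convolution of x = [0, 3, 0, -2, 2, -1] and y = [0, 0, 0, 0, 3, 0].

(x ⊛ y)[n] = Σ(m=0 to 5) x[m] · y[(n-m) mod 6]

Computing each output sample:
(x ⊛ y)[0] = 0
(x ⊛ y)[1] = -6
(x ⊛ y)[2] = 6
(x ⊛ y)[3] = -3
(x ⊛ y)[4] = 0
(x ⊛ y)[5] = 9

x ⊛ y = [0, -6, 6, -3, 0, 9]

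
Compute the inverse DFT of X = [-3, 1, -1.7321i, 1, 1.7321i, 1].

x[n] = (1/6) Σ(k=0 to 5) X[k] · e^(2πikn/6)

Computing each x[n]:
x[0] = 0
x[1] = 0
x[2] = -1
x[3] = -1
x[4] = 0
x[5] = -1

x = [0, 0, -1, -1, 0, -1]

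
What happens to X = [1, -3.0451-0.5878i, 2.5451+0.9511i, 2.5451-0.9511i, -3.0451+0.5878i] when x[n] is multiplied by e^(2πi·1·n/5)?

Modulation property: DFT(ω_5^(-1n)·x[n]) = X[(k-1) mod 5], so circularly shift X by 1 positions.

X[k-1] = [-3.0451+0.5878i, 1, -3.0451-0.5878i, 2.5451+0.9511i, 2.5451-0.9511i]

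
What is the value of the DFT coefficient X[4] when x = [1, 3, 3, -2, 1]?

X[4] = Σ(n=0 to 4) x[n] · ω_5^(4n) where ω_5 = e^(-2πi/5)
= (1)·ω_5^0 + (3)·ω_5^4 + (3)·ω_5^8 + (-2)·ω_5^12 + (1)·ω_5^16

X[4] = 1.4271+4.8410i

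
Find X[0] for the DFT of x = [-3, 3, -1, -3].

X[0] = Σ(n=0 to 3) x[n] · ω_4^0 = Σ x[n]
= (-3) + (3) + (-1) + (-3)

X[0] = -4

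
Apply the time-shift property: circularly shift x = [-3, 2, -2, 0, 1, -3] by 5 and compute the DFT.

Time shift by 5: X_shifted[k] = ω_6^(5k) · X[k]
Shifted x = [2, -2, 0, 1, -3, -3]

DFT(x[n-5]) = [-5, -3.4641i, 7.0000+1.7321i, 3, 7.0000-1.7321i, 3.4641i]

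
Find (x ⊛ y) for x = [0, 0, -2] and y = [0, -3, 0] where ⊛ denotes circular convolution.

(x ⊛ y)[n] = Σ(m=0 to 2) x[m] · y[(n-m) mod 3]

Computing each output sample:
(x ⊛ y)[0] = 6
(x ⊛ y)[1] = 0
(x ⊛ y)[2] = 0

x ⊛ y = [6, 0, 0]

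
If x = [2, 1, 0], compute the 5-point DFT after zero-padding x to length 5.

Original 3-point DFT: [3, 1.5000-0.8660i, 1.5000+0.8660i]
Zero-padded 5-point DFT provides frequency interpolation.

DFT_5([x, 0, ...]) = [3, 2.3090-0.9511i, 1.1910-0.5878i, 1.1910+0.5878i, 2.3090+0.9511i]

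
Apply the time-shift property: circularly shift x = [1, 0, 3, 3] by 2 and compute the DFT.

Time shift by 2: X_shifted[k] = ω_4^(2k) · X[k]
Shifted x = [3, 3, 1, 0]

DFT(x[n-2]) = [7, 2-3i, 1, 2+3i]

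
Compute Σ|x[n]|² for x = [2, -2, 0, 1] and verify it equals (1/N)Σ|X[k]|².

Time domain:
Σ|x[n]|² = |2|² + |-2|² + |0|² + |1|² = 9.0000

Frequency domain:
(1/4)Σ|X[k]|² = (1/4)(|1|² + |2+3i|² + |3|² + |2-3i|²) = (1/4)·36.0000 = 9.0000

Both sides agree, confirming Parseval's theorem.

Σ|x[n]|² = (1/N)Σ|X[k]|² = 9.0000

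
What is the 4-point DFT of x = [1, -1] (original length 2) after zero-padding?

Original 2-point DFT: [0, 2]
Zero-padded 4-point DFT provides frequency interpolation.

DFT_4([x, 0, ...]) = [0, 1+1i, 2, 1-1i]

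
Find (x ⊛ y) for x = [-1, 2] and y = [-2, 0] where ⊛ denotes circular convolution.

(x ⊛ y)[n] = Σ(m=0 to 1) x[m] · y[(n-m) mod 2]

Computing each output sample:
(x ⊛ y)[0] = 2
(x ⊛ y)[1] = -4

x ⊛ y = [2, -4]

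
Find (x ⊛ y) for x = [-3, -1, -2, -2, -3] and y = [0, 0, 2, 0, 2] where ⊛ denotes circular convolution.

(x ⊛ y)[n] = Σ(m=0 to 4) x[m] · y[(n-m) mod 5]

Computing each output sample:
(x ⊛ y)[0] = -6
(x ⊛ y)[1] = -10
(x ⊛ y)[2] = -10
(x ⊛ y)[3] = -8
(x ⊛ y)[4] = -10

x ⊛ y = [-6, -10, -10, -8, -10]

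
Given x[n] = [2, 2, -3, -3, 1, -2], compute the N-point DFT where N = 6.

X[k] = Σ(n=0 to 5) x[n] · ω_6^(nk)
where ω_6 = e^(-2πi/6)

Computing each X[k]:
X[0] = -3
X[1] = 6
X[2] = -6.9282i
X[3] = 3
X[4] = 6.9282i
X[5] = 6

X = [-3, 6, -6.9282i, 3, 6.9282i, 6]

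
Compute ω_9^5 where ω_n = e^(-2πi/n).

ω_9^5 = e^(-2πi·5/9)
= cos(-2π·5/9) + i·sin(-2π·5/9)
= cos(-10π/9) + i·sin(-10π/9)

ω_9^5 = cos(-10π/9) + i·sin(-10π/9) = -0.9397+0.3420i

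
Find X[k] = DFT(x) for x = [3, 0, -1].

X[k] = Σ(n=0 to 2) x[n] · ω_3^(nk)
where ω_3 = e^(-2πi/3)

Computing each X[k]:
X[0] = 2
X[1] = 3.5000-0.8660i
X[2] = 3.5000+0.8660i

X = [2, 3.5000-0.8660i, 3.5000+0.8660i]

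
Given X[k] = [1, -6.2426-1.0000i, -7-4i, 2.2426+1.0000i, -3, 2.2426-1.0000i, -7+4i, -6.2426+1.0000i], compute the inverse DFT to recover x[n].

x[n] = (1/8) Σ(k=0 to 7) X[k] · e^(2πikn/8)

Computing each x[n]:
x[0] = -3
x[1] = 0
x[2] = 2
x[3] = 1
x[4] = -1
x[5] = 3
x[6] = 1
x[7] = -2

x = [-3, 0, 2, 1, -1, 3, 1, -2]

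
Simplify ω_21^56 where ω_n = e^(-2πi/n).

Since ω_21^21 = 1, powers reduce modulo 21.
56 mod 21 = 14
So ω_21^56 = ω_21^14 = e^(-2πi·14/21)

ω_21^56 = ω_21^14 = -0.5000+0.8660i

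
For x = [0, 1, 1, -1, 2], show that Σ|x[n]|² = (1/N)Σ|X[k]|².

Time domain:
Σ|x[n]|² = |0|² + |1|² + |1|² + |-1|² + |2|² = 7.0000

Frequency domain:
(1/5)Σ|X[k]|² = (1/5)(|3|² + |0.9271-0.2245i|² + |-2.4271+2.4899i|² + |-2.4271-2.4899i|² + |0.9271+0.2245i|²) = (1/5)·35.0000 = 7.0000

Both sides agree, confirming Parseval's theorem.

Σ|x[n]|² = (1/N)Σ|X[k]|² = 7.0000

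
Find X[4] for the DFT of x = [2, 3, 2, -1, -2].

X[4] = Σ(n=0 to 4) x[n] · ω_5^(4n) where ω_5 = e^(-2πi/5)
= (2)·ω_5^0 + (3)·ω_5^4 + (2)·ω_5^8 + (-1)·ω_5^12 + (-2)·ω_5^16

X[4] = 1.5000+6.5186i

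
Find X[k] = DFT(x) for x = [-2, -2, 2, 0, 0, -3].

X[k] = Σ(n=0 to 5) x[n] · ω_6^(nk)
where ω_6 = e^(-2πi/6)

Computing each X[k]:
X[0] = -5
X[1] = -5.5000-2.5981i
X[2] = -0.5000+0.8660i
X[3] = 5
X[4] = -0.5000-0.8660i
X[5] = -5.5000+2.5981i

X = [-5, -5.5000-2.5981i, -0.5000+0.8660i, 5, -0.5000-0.8660i, -5.5000+2.5981i]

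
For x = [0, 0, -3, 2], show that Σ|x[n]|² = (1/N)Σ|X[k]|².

Time domain:
Σ|x[n]|² = |0|² + |0|² + |-3|² + |2|² = 13.0000

Frequency domain:
(1/4)Σ|X[k]|² = (1/4)(|-1|² + |3+2i|² + |-5|² + |3-2i|²) = (1/4)·52.0000 = 13.0000

Both sides agree, confirming Parseval's theorem.

Σ|x[n]|² = (1/N)Σ|X[k]|² = 13.0000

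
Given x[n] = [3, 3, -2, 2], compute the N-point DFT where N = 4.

X[k] = Σ(n=0 to 3) x[n] · ω_4^(nk)
where ω_4 = e^(-2πi/4)

Computing each X[k]:
X[0] = 6
X[1] = 5-1i
X[2] = -4
X[3] = 5+1i

X = [6, 5-1i, -4, 5+1i]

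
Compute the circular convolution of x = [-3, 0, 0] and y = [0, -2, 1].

(x ⊛ y)[n] = Σ(m=0 to 2) x[m] · y[(n-m) mod 3]

Computing each output sample:
(x ⊛ y)[0] = 0
(x ⊛ y)[1] = 6
(x ⊛ y)[2] = -3

x ⊛ y = [0, 6, -3]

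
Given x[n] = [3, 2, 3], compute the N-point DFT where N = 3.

X[k] = Σ(n=0 to 2) x[n] · ω_3^(nk)
where ω_3 = e^(-2πi/3)

Computing each X[k]:
X[0] = 8
X[1] = 0.5000+0.8660i
X[2] = 0.5000-0.8660i

X = [8, 0.5000+0.8660i, 0.5000-0.8660i]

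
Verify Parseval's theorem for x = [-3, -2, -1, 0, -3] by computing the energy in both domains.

Time domain:
Σ|x[n]|² = |-3|² + |-2|² + |-1|² + |0|² + |-3|² = 23.0000

Frequency domain:
(1/5)Σ|X[k]|² = (1/5)(|-9|² + |-3.7361-0.3633i|² + |0.7361-1.5388i|² + |0.7361+1.5388i|² + |-3.7361+0.3633i|²) = (1/5)·115.0000 = 23.0000

Both sides agree, confirming Parseval's theorem.

Σ|x[n]|² = (1/N)Σ|X[k]|² = 23.0000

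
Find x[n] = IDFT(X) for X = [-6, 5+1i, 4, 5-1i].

x[n] = (1/4) Σ(k=0 to 3) X[k] · e^(2πikn/4)

Computing each x[n]:
x[0] = 2
x[1] = -3
x[2] = -3
x[3] = -2

x = [2, -3, -3, -2]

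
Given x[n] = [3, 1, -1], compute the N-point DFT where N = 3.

X[k] = Σ(n=0 to 2) x[n] · ω_3^(nk)
where ω_3 = e^(-2πi/3)

Computing each X[k]:
X[0] = 3
X[1] = 3.0000-1.7321i
X[2] = 3.0000+1.7321i

X = [3, 3.0000-1.7321i, 3.0000+1.7321i]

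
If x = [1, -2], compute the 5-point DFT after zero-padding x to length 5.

Original 2-point DFT: [-1, 3]
Zero-padded 5-point DFT provides frequency interpolation.

DFT_5([x, 0, ...]) = [-1, 0.3820+1.9021i, 2.6180+1.1756i, 2.6180-1.1756i, 0.3820-1.9021i]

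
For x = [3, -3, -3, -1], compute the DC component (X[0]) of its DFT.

X[0] = Σ(n=0 to 3) x[n] · ω_4^0 = Σ x[n]
= (3) + (-3) + (-3) + (-1)

X[0] = -4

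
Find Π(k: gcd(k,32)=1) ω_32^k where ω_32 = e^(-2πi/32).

The primitive 32nd roots of unity are ω_32^k for k coprime to 32: k ∈ {1, 3, 5, 7, 9, 11, 13, 15, 17, 19, 21, 23, 25, 27, 29, 31}
Their product equals the constant term of the cyclotomic polynomial Φ_32(x) up to sign.
For n ≥ 3, the product of all primitive nth roots of unity is 1. (For n=1 it is 1; for n=2 it is -1.)

1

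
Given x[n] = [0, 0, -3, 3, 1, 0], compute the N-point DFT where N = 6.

X[k] = Σ(n=0 to 5) x[n] · ω_6^(nk)
where ω_6 = e^(-2πi/6)

Computing each X[k]:
X[0] = 1
X[1] = -2.0000+3.4641i
X[2] = 4.0000-3.4641i
X[3] = -5
X[4] = 4.0000+3.4641i
X[5] = -2.0000-3.4641i

X = [1, -2.0000+3.4641i, 4.0000-3.4641i, -5, 4.0000+3.4641i, -2.0000-3.4641i]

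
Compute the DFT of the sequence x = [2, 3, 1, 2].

X[k] = Σ(n=0 to 3) x[n] · ω_4^(nk)
where ω_4 = e^(-2πi/4)

Computing each X[k]:
X[0] = 8
X[1] = 1-1i
X[2] = -2
X[3] = 1+1i

X = [8, 1-1i, -2, 1+1i]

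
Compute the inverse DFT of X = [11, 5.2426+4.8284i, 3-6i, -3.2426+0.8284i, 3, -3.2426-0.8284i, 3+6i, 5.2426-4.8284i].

x[n] = (1/8) Σ(k=0 to 7) X[k] · e^(2πikn/8)

Computing each x[n]:
x[0] = 3
x[1] = 3
x[2] = 0
x[3] = -3
x[4] = 2
x[5] = 2
x[6] = 2
x[7] = 2

x = [3, 3, 0, -3, 2, 2, 2, 2]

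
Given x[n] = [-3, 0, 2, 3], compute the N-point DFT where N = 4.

X[k] = Σ(n=0 to 3) x[n] · ω_4^(nk)
where ω_4 = e^(-2πi/4)

Computing each X[k]:
X[0] = 2
X[1] = -5+3i
X[2] = -4
X[3] = -5-3i

X = [2, -5+3i, -4, -5-3i]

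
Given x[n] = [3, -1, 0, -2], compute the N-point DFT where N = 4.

X[k] = Σ(n=0 to 3) x[n] · ω_4^(nk)
where ω_4 = e^(-2πi/4)

Computing each X[k]:
X[0] = 0
X[1] = 3-1i
X[2] = 6
X[3] = 3+1i

X = [0, 3-1i, 6, 3+1i]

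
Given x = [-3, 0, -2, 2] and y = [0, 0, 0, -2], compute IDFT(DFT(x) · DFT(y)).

(x ⊛ y)[n] = Σ(m=0 to 3) x[m] · y[(n-m) mod 4]

Computing each output sample:
(x ⊛ y)[0] = 0
(x ⊛ y)[1] = 4
(x ⊛ y)[2] = -4
(x ⊛ y)[3] = 6

x ⊛ y = [0, 4, -4, 6]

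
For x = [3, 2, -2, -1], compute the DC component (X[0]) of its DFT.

X[0] = Σ(n=0 to 3) x[n] · ω_4^0 = Σ x[n]
= (3) + (2) + (-2) + (-1)

X[0] = 2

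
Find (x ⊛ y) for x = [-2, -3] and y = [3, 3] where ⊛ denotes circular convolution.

(x ⊛ y)[n] = Σ(m=0 to 1) x[m] · y[(n-m) mod 2]

Computing each output sample:
(x ⊛ y)[0] = -15
(x ⊛ y)[1] = -15

x ⊛ y = [-15, -15]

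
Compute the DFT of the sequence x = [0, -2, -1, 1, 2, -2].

X[k] = Σ(n=0 to 5) x[n] · ω_6^(nk)
where ω_6 = e^(-2πi/6)

Computing each X[k]:
X[0] = -2
X[1] = -3.5000+2.5981i
X[2] = 2.5000-2.5981i
X[3] = 4
X[4] = 2.5000+2.5981i
X[5] = -3.5000-2.5981i

X = [-2, -3.5000+2.5981i, 2.5000-2.5981i, 4, 2.5000+2.5981i, -3.5000-2.5981i]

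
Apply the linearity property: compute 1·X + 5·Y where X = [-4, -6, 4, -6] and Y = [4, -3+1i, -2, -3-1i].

By linearity: DFT(1x + 5y) = 1·DFT(x) + 5·DFT(y)
= 1·[-4, -6, 4, -6] + 5·[4, -3+1i, -2, -3-1i]

Computing element-wise:
Z[0] = 1·(-4) + 5·(4) = 16
Z[1] = 1·(-6) + 5·(-3+1i) = -21+5i
Z[2] = 1·(4) + 5·(-2) = -6
Z[3] = 1·(-6) + 5·(-3-1i) = -21-5i

DFT(1x + 5y) = 1·X + 5·Y = [16, -21+5i, -6, -21-5i]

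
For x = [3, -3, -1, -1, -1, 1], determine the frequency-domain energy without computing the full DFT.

Parseval: Σ|x[n]|² = (1/N)Σ|X[k]|², so Σ|X[k]|² = N·Σ|x[n]|² = 6·22.0000

Σ|X[k]|² = N·Σ|x[n]|² = 6·22.0000 = 132.0000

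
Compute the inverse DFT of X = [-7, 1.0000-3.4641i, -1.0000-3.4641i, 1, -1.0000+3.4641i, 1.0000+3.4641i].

x[n] = (1/6) Σ(k=0 to 5) X[k] · e^(2πikn/6)

Computing each x[n]:
x[0] = -1
x[1] = 1
x[2] = -1
x[3] = -2
x[4] = -1
x[5] = -3

x = [-1, 1, -1, -2, -1, -3]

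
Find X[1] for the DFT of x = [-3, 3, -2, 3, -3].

X[1] = Σ(n=0 to 4) x[n] · ω_5^(1n) where ω_5 = e^(-2πi/5)
= (-3)·ω_5^0 + (3)·ω_5^1 + (-2)·ω_5^2 + (3)·ω_5^3 + (-3)·ω_5^4

X[1] = -3.8090-2.7674i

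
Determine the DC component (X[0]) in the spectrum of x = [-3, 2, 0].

X[0] = Σ(n=0 to 2) x[n] · ω_3^0 = Σ x[n]
= (-3) + (2) + (0)

X[0] = -1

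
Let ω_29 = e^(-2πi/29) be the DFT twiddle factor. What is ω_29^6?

ω_29^6 = e^(-2πi·6/29)
= cos(-2π·6/29) + i·sin(-2π·6/29)
= cos(-12π/29) + i·sin(-12π/29)

ω_29^6 = cos(-12π/29) + i·sin(-12π/29) = 0.2675-0.9635i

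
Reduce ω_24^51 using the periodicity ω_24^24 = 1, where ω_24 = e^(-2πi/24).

Since ω_24^24 = 1, powers reduce modulo 24.
51 mod 24 = 3
So ω_24^51 = ω_24^3 = e^(-2πi·3/24)

ω_24^51 = ω_24^3 = 0.7071-0.7071i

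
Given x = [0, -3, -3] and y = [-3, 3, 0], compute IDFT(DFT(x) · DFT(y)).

(x ⊛ y)[n] = Σ(m=0 to 2) x[m] · y[(n-m) mod 3]

Computing each output sample:
(x ⊛ y)[0] = -9
(x ⊛ y)[1] = 9
(x ⊛ y)[2] = 0

x ⊛ y = [-9, 9, 0]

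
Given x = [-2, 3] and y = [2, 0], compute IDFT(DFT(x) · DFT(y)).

(x ⊛ y)[n] = Σ(m=0 to 1) x[m] · y[(n-m) mod 2]

Computing each output sample:
(x ⊛ y)[0] = -4
(x ⊛ y)[1] = 6

x ⊛ y = [-4, 6]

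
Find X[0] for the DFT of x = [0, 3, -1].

X[0] = Σ(n=0 to 2) x[n] · ω_3^0 = Σ x[n]
= (0) + (3) + (-1)

X[0] = 2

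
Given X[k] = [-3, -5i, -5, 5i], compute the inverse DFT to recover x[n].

x[n] = (1/4) Σ(k=0 to 3) X[k] · e^(2πikn/4)

Computing each x[n]:
x[0] = -2
x[1] = 3
x[2] = -2
x[3] = -2

x = [-2, 3, -2, -2]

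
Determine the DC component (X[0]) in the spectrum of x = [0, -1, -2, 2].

X[0] = Σ(n=0 to 3) x[n] · ω_4^0 = Σ x[n]
= (0) + (-1) + (-2) + (2)

X[0] = -1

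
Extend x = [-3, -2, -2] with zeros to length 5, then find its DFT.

Original 3-point DFT: [-7, -1, -1]
Zero-padded 5-point DFT provides frequency interpolation.

DFT_5([x, 0, ...]) = [-7, -2.0000+3.0777i, -2.0000-0.7265i, -2.0000+0.7265i, -2.0000-3.0777i]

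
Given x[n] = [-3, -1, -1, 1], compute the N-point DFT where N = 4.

X[k] = Σ(n=0 to 3) x[n] · ω_4^(nk)
where ω_4 = e^(-2πi/4)

Computing each X[k]:
X[0] = -4
X[1] = -2+2i
X[2] = -4
X[3] = -2-2i

X = [-4, -2+2i, -4, -2-2i]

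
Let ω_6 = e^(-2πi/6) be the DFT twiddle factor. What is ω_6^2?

ω_6^2 = e^(-2πi·2/6)
= cos(-2π·2/6) + i·sin(-2π·2/6)
= cos(-4π/6) + i·sin(-4π/6)

ω_6^2 = cos(-4π/6) + i·sin(-4π/6) = -0.5000-0.8660i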